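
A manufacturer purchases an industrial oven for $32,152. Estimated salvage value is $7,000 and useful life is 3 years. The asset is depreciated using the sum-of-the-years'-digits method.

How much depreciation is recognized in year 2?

Depreciable base = $32,152 − $7,000 = $25,152.
Sum of the years' digits = 3+2+1 = 6.
Year 1: $25,152 × 3/6 = $12,576. Book value $19,576.
Year 2: $25,152 × 2/6 = $8,384. Book value $11,192.

$8,384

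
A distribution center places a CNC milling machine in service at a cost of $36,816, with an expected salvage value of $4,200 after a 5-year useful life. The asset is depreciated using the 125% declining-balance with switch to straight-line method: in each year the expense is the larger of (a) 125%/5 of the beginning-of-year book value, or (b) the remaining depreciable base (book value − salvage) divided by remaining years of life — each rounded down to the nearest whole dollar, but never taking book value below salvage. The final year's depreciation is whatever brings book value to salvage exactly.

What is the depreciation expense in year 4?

Depreciable base = $36,816 − $4,200 = $32,616.
Year 1: DB = ⌊$36,816 × 125%/5⌋ = $9,204; SL = ⌊$32,616/5⌋ = $6,523 → take DB $9,204. Book value $27,612.
Year 2: DB = ⌊$27,612 × 125%/5⌋ = $6,903; SL = ⌊$23,412/4⌋ = $5,853 → take DB $6,903. Book value $20,709.
Year 3: DB = ⌊$20,709 × 125%/5⌋ = $5,177; SL = ⌊$16,509/3⌋ = $5,503 → take SL $5,503. Book value $15,206.
Year 4: DB = ⌊$15,206 × 125%/5⌋ = $3,801; SL = ⌊$11,006/2⌋ = $5,503 → take SL $5,503. Book value $9,703.

$5,503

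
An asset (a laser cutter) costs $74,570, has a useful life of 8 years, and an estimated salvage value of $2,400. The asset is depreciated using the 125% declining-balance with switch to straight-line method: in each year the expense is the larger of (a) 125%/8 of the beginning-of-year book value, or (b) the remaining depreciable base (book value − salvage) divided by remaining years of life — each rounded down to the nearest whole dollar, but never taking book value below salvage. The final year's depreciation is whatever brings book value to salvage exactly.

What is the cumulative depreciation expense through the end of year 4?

$38,378

Depreciable base = $74,570 − $2,400 = $72,170.
Year 1: DB = ⌊$74,570 × 125%/8⌋ = $11,651; SL = ⌊$72,170/8⌋ = $9,021 → take DB $11,651. Book value $62,919.
Year 2: DB = ⌊$62,919 × 125%/8⌋ = $9,831; SL = ⌊$60,519/7⌋ = $8,645 → take DB $9,831. Book value $53,088.
Year 3: DB = ⌊$53,088 × 125%/8⌋ = $8,295; SL = ⌊$50,688/6⌋ = $8,448 → take SL $8,448. Book value $44,640.
Year 4: DB = ⌊$44,640 × 125%/8⌋ = $6,975; SL = ⌊$42,240/5⌋ = $8,448 → take SL $8,448. Book value $36,192.
Accumulated through year 4 = $74,570 − $36,192 = $38,378.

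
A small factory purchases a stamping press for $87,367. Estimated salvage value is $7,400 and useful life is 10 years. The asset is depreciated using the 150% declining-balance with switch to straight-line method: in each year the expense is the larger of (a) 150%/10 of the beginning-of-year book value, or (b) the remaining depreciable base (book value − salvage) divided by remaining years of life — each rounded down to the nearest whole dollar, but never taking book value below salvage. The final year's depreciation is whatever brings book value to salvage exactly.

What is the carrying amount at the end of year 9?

$13,674

Depreciable base = $87,367 − $7,400 = $79,967.
Year 1: DB = ⌊$87,367 × 150%/10⌋ = $13,105; SL = ⌊$79,967/10⌋ = $7,996 → take DB $13,105. Book value $74,262.
Year 2: DB = ⌊$74,262 × 150%/10⌋ = $11,139; SL = ⌊$66,862/9⌋ = $7,429 → take DB $11,139. Book value $63,123.
Year 3: DB = ⌊$63,123 × 150%/10⌋ = $9,468; SL = ⌊$55,723/8⌋ = $6,965 → take DB $9,468. Book value $53,655.
Year 4: DB = ⌊$53,655 × 150%/10⌋ = $8,048; SL = ⌊$46,255/7⌋ = $6,607 → take DB $8,048. Book value $45,607.
Year 5: DB = ⌊$45,607 × 150%/10⌋ = $6,841; SL = ⌊$38,207/6⌋ = $6,367 → take DB $6,841. Book value $38,766.
Year 6: DB = ⌊$38,766 × 150%/10⌋ = $5,814; SL = ⌊$31,366/5⌋ = $6,273 → take SL $6,273. Book value $32,493.
Year 7: DB = ⌊$32,493 × 150%/10⌋ = $4,873; SL = ⌊$25,093/4⌋ = $6,273 → take SL $6,273. Book value $26,220.
Year 8: DB = ⌊$26,220 × 150%/10⌋ = $3,933; SL = ⌊$18,820/3⌋ = $6,273 → take SL $6,273. Book value $19,947.
Year 9: DB = ⌊$19,947 × 150%/10⌋ = $2,992; SL = ⌊$12,547/2⌋ = $6,273 → take SL $6,273. Book value $13,674.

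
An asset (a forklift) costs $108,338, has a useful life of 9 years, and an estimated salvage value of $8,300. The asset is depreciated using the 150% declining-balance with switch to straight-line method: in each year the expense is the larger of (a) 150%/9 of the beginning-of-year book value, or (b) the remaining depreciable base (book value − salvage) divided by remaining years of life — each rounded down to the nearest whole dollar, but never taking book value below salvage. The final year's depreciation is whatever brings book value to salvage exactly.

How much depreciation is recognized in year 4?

$10,449

Depreciable base = $108,338 − $8,300 = $100,038.
Year 1: DB = ⌊$108,338 × 150%/9⌋ = $18,056; SL = ⌊$100,038/9⌋ = $11,115 → take DB $18,056. Book value $90,282.
Year 2: DB = ⌊$90,282 × 150%/9⌋ = $15,047; SL = ⌊$81,982/8⌋ = $10,247 → take DB $15,047. Book value $75,235.
Year 3: DB = ⌊$75,235 × 150%/9⌋ = $12,539; SL = ⌊$66,935/7⌋ = $9,562 → take DB $12,539. Book value $62,696.
Year 4: DB = ⌊$62,696 × 150%/9⌋ = $10,449; SL = ⌊$54,396/6⌋ = $9,066 → take DB $10,449. Book value $52,247.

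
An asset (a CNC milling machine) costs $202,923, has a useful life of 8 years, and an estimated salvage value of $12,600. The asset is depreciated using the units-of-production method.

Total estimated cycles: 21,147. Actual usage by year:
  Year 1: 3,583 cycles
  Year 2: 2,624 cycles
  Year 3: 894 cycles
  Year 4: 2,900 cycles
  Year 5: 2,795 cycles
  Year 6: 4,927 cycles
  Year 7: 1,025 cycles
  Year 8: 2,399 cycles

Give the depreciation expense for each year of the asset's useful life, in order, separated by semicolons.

$32,247; $23,616; $8,046; $26,100; $25,155; $44,343; $9,225; $21,591

Depreciable base = $202,923 − $12,600 = $190,323.
Rate = $190,323 / 21,147 cycles = $9 per cycle.
Year 1: 3,583 × $9 = $32,247. Book value $170,676.
Year 2: 2,624 × $9 = $23,616. Book value $147,060.
Year 3: 894 × $9 = $8,046. Book value $139,014.
Year 4: 2,900 × $9 = $26,100. Book value $112,914.
Year 5: 2,795 × $9 = $25,155. Book value $87,759.
Year 6: 4,927 × $9 = $44,343. Book value $43,416.
Year 7: 1,025 × $9 = $9,225. Book value $34,191.
Year 8: 2,399 × $9 = $21,591. Book value $12,600.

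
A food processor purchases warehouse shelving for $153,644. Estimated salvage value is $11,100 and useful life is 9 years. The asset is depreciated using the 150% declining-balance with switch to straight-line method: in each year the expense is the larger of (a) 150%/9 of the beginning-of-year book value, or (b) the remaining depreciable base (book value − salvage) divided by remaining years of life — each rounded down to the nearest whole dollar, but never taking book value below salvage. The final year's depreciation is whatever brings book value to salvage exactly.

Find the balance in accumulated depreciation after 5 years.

Depreciable base = $153,644 − $11,100 = $142,544.
Year 1: DB = ⌊$153,644 × 150%/9⌋ = $25,607; SL = ⌊$142,544/9⌋ = $15,838 → take DB $25,607. Book value $128,037.
Year 2: DB = ⌊$128,037 × 150%/9⌋ = $21,339; SL = ⌊$116,937/8⌋ = $14,617 → take DB $21,339. Book value $106,698.
Year 3: DB = ⌊$106,698 × 150%/9⌋ = $17,783; SL = ⌊$95,598/7⌋ = $13,656 → take DB $17,783. Book value $88,915.
Year 4: DB = ⌊$88,915 × 150%/9⌋ = $14,819; SL = ⌊$77,815/6⌋ = $12,969 → take DB $14,819. Book value $74,096.
Year 5: DB = ⌊$74,096 × 150%/9⌋ = $12,349; SL = ⌊$62,996/5⌋ = $12,599 → take SL $12,599. Book value $61,497.
Accumulated through year 5 = $153,644 − $61,497 = $92,147.

$92,147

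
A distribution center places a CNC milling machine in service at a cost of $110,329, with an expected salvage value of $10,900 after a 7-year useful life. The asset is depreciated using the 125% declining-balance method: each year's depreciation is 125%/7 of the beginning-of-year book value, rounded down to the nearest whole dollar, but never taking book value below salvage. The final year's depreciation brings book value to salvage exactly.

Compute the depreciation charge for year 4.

$10,920

Depreciable base = $110,329 − $10,900 = $99,429.
Year 1: ⌊$110,329 × 125%/7⌋ = $19,701. Book value $90,628.
Year 2: ⌊$90,628 × 125%/7⌋ = $16,183. Book value $74,445.
Year 3: ⌊$74,445 × 125%/7⌋ = $13,293. Book value $61,152.
Year 4: ⌊$61,152 × 125%/7⌋ = $10,920. Book value $50,232.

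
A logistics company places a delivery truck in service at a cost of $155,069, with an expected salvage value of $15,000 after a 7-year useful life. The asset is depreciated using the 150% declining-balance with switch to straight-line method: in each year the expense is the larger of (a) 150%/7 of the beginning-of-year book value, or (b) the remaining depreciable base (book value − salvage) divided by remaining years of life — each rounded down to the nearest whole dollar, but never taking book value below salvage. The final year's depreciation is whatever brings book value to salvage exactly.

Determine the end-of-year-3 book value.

Depreciable base = $155,069 − $15,000 = $140,069.
Year 1: DB = ⌊$155,069 × 150%/7⌋ = $33,229; SL = ⌊$140,069/7⌋ = $20,009 → take DB $33,229. Book value $121,840.
Year 2: DB = ⌊$121,840 × 150%/7⌋ = $26,108; SL = ⌊$106,840/6⌋ = $17,806 → take DB $26,108. Book value $95,732.
Year 3: DB = ⌊$95,732 × 150%/7⌋ = $20,514; SL = ⌊$80,732/5⌋ = $16,146 → take DB $20,514. Book value $75,218.

$75,218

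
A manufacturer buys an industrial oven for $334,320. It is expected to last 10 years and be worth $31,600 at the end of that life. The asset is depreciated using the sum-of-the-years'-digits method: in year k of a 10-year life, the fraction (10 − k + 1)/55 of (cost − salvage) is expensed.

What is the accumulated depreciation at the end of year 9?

$297,216

Depreciable base = $334,320 − $31,600 = $302,720.
Sum of the years' digits = 10+9+8+7+6+5+4+3+2+1 = 55.
Year 1: $302,720 × 10/55 = $55,040. Book value $279,280.
Year 2: $302,720 × 9/55 = $49,536. Book value $229,744.
Year 3: $302,720 × 8/55 = $44,032. Book value $185,712.
Year 4: $302,720 × 7/55 = $38,528. Book value $147,184.
Year 5: $302,720 × 6/55 = $33,024. Book value $114,160.
Year 6: $302,720 × 5/55 = $27,520. Book value $86,640.
Year 7: $302,720 × 4/55 = $22,016. Book value $64,624.
Year 8: $302,720 × 3/55 = $16,512. Book value $48,112.
Year 9: $302,720 × 2/55 = $11,008. Book value $37,104.
Accumulated through year 9 = $334,320 − $37,104 = $297,216.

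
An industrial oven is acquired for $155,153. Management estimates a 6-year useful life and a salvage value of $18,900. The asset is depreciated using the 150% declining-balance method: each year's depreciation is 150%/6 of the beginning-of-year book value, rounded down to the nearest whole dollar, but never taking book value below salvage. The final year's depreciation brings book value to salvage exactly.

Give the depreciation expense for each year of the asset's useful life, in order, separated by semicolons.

Depreciable base = $155,153 − $18,900 = $136,253.
Year 1: ⌊$155,153 × 150%/6⌋ = $38,788. Book value $116,365.
Year 2: ⌊$116,365 × 150%/6⌋ = $29,091. Book value $87,274.
Year 3: ⌊$87,274 × 150%/6⌋ = $21,818. Book value $65,456.
Year 4: ⌊$65,456 × 150%/6⌋ = $16,364. Book value $49,092.
Year 5: ⌊$49,092 × 150%/6⌋ = $12,273. Book value $36,819.
Year 6 (final): $36,819 − $18,900 = $17,919. Book value $18,900.

$38,788; $29,091; $21,818; $16,364; $12,273; $17,919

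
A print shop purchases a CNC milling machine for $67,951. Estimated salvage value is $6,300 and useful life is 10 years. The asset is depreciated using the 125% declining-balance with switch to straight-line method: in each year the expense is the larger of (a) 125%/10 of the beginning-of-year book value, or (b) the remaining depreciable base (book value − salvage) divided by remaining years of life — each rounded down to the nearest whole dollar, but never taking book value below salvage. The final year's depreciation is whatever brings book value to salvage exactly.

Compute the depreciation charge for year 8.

Depreciable base = $67,951 − $6,300 = $61,651.
Year 1: DB = ⌊$67,951 × 125%/10⌋ = $8,493; SL = ⌊$61,651/10⌋ = $6,165 → take DB $8,493. Book value $59,458.
Year 2: DB = ⌊$59,458 × 125%/10⌋ = $7,432; SL = ⌊$53,158/9⌋ = $5,906 → take DB $7,432. Book value $52,026.
Year 3: DB = ⌊$52,026 × 125%/10⌋ = $6,503; SL = ⌊$45,726/8⌋ = $5,715 → take DB $6,503. Book value $45,523.
Year 4: DB = ⌊$45,523 × 125%/10⌋ = $5,690; SL = ⌊$39,223/7⌋ = $5,603 → take DB $5,690. Book value $39,833.
Year 5: DB = ⌊$39,833 × 125%/10⌋ = $4,979; SL = ⌊$33,533/6⌋ = $5,588 → take SL $5,588. Book value $34,245.
Year 6: DB = ⌊$34,245 × 125%/10⌋ = $4,280; SL = ⌊$27,945/5⌋ = $5,589 → take SL $5,589. Book value $28,656.
Year 7: DB = ⌊$28,656 × 125%/10⌋ = $3,582; SL = ⌊$22,356/4⌋ = $5,589 → take SL $5,589. Book value $23,067.
Year 8: DB = ⌊$23,067 × 125%/10⌋ = $2,883; SL = ⌊$16,767/3⌋ = $5,589 → take SL $5,589. Book value $17,478.

$5,589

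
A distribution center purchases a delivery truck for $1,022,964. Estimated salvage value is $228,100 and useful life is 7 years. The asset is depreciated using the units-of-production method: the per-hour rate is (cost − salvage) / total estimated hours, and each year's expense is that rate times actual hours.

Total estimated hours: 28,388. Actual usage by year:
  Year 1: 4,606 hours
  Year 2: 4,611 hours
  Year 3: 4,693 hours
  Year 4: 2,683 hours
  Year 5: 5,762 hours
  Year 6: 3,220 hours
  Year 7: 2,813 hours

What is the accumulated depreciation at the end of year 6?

Depreciable base = $1,022,964 − $228,100 = $794,864.
Rate = $794,864 / 28,388 hours = $28 per hour.
Year 1: 4,606 × $28 = $128,968. Book value $893,996.
Year 2: 4,611 × $28 = $129,108. Book value $764,888.
Year 3: 4,693 × $28 = $131,404. Book value $633,484.
Year 4: 2,683 × $28 = $75,124. Book value $558,360.
Year 5: 5,762 × $28 = $161,336. Book value $397,024.
Year 6: 3,220 × $28 = $90,160. Book value $306,864.
Accumulated through year 6 = $1,022,964 − $306,864 = $716,100.

$716,100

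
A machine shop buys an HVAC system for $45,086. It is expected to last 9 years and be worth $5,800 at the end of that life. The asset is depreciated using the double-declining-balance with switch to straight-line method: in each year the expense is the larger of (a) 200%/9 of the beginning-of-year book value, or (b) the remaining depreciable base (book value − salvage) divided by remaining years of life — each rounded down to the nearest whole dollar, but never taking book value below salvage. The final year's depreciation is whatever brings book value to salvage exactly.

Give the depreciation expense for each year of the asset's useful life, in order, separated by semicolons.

$10,019; $7,792; $6,061; $4,714; $3,666; $2,852; $2,218; $1,725; $239

Depreciable base = $45,086 − $5,800 = $39,286.
Year 1: DB = ⌊$45,086 × 200%/9⌋ = $10,019; SL = ⌊$39,286/9⌋ = $4,365 → take DB $10,019. Book value $35,067.
Year 2: DB = ⌊$35,067 × 200%/9⌋ = $7,792; SL = ⌊$29,267/8⌋ = $3,658 → take DB $7,792. Book value $27,275.
Year 3: DB = ⌊$27,275 × 200%/9⌋ = $6,061; SL = ⌊$21,475/7⌋ = $3,067 → take DB $6,061. Book value $21,214.
Year 4: DB = ⌊$21,214 × 200%/9⌋ = $4,714; SL = ⌊$15,414/6⌋ = $2,569 → take DB $4,714. Book value $16,500.
Year 5: DB = ⌊$16,500 × 200%/9⌋ = $3,666; SL = ⌊$10,700/5⌋ = $2,140 → take DB $3,666. Book value $12,834.
Year 6: DB = ⌊$12,834 × 200%/9⌋ = $2,852; SL = ⌊$7,034/4⌋ = $1,758 → take DB $2,852. Book value $9,982.
Year 7: DB = ⌊$9,982 × 200%/9⌋ = $2,218; SL = ⌊$4,182/3⌋ = $1,394 → take DB $2,218. Book value $7,764.
Year 8: DB = ⌊$7,764 × 200%/9⌋ = $1,725; SL = ⌊$1,964/2⌋ = $982 → take DB $1,725. Book value $6,039.
Year 9 (final): $6,039 − $5,800 = $239. Book value $5,800.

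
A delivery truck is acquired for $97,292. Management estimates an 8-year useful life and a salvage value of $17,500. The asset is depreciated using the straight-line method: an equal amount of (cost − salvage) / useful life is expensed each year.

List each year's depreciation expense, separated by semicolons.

$9,974; $9,974; $9,974; $9,974; $9,974; $9,974; $9,974; $9,974

Depreciable base = $97,292 − $17,500 = $79,792.
Annual expense = $79,792 / 8 = $9,974.
End of year 1: book value $87,318.
End of year 2: book value $77,344.
End of year 3: book value $67,370.
End of year 4: book value $57,396.
End of year 5: book value $47,422.
End of year 6: book value $37,448.
End of year 7: book value $27,474.
End of year 8: book value $17,500.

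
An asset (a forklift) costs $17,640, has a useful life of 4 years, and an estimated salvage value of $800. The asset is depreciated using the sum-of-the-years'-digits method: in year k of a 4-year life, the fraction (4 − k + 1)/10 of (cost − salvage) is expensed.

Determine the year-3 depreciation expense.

$3,368

Depreciable base = $17,640 − $800 = $16,840.
Sum of the years' digits = 4+3+2+1 = 10.
Year 1: $16,840 × 4/10 = $6,736. Book value $10,904.
Year 2: $16,840 × 3/10 = $5,052. Book value $5,852.
Year 3: $16,840 × 2/10 = $3,368. Book value $2,484.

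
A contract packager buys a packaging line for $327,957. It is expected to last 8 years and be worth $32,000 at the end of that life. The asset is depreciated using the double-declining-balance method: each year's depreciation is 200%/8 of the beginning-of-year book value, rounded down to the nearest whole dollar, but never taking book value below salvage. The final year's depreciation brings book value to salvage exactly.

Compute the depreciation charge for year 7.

$14,592

Depreciable base = $327,957 − $32,000 = $295,957.
Year 1: ⌊$327,957 × 200%/8⌋ = $81,989. Book value $245,968.
Year 2: ⌊$245,968 × 200%/8⌋ = $61,492. Book value $184,476.
Year 3: ⌊$184,476 × 200%/8⌋ = $46,119. Book value $138,357.
Year 4: ⌊$138,357 × 200%/8⌋ = $34,589. Book value $103,768.
Year 5: ⌊$103,768 × 200%/8⌋ = $25,942. Book value $77,826.
Year 6: ⌊$77,826 × 200%/8⌋ = $19,456. Book value $58,370.
Year 7: ⌊$58,370 × 200%/8⌋ = $14,592. Book value $43,778.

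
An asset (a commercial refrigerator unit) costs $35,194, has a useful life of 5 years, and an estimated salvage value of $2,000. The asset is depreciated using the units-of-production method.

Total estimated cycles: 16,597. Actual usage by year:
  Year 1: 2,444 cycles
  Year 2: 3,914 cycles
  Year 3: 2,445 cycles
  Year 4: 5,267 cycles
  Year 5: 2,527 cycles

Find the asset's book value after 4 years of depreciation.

Depreciable base = $35,194 − $2,000 = $33,194.
Rate = $33,194 / 16,597 cycles = $2 per cycle.
Year 1: 2,444 × $2 = $4,888. Book value $30,306.
Year 2: 3,914 × $2 = $7,828. Book value $22,478.
Year 3: 2,445 × $2 = $4,890. Book value $17,588.
Year 4: 5,267 × $2 = $10,534. Book value $7,054.

$7,054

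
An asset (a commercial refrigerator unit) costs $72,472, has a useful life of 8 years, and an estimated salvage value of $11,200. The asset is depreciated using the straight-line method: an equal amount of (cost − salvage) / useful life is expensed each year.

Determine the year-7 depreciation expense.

Depreciable base = $72,472 − $11,200 = $61,272.
Annual expense = $61,272 / 8 = $7,659.

$7,659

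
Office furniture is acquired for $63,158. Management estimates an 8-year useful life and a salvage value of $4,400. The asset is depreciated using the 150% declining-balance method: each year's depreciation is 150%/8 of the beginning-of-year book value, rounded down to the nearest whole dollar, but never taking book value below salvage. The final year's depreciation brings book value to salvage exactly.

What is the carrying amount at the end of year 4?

$27,526

Depreciable base = $63,158 − $4,400 = $58,758.
Year 1: ⌊$63,158 × 150%/8⌋ = $11,842. Book value $51,316.
Year 2: ⌊$51,316 × 150%/8⌋ = $9,621. Book value $41,695.
Year 3: ⌊$41,695 × 150%/8⌋ = $7,817. Book value $33,878.
Year 4: ⌊$33,878 × 150%/8⌋ = $6,352. Book value $27,526.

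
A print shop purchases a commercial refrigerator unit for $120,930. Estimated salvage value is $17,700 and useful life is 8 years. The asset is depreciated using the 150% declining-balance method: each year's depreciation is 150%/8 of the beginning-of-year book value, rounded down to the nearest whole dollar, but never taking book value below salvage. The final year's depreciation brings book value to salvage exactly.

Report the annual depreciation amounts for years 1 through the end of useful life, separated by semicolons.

Depreciable base = $120,930 − $17,700 = $103,230.
Year 1: ⌊$120,930 × 150%/8⌋ = $22,674. Book value $98,256.
Year 2: ⌊$98,256 × 150%/8⌋ = $18,423. Book value $79,833.
Year 3: ⌊$79,833 × 150%/8⌋ = $14,968. Book value $64,865.
Year 4: ⌊$64,865 × 150%/8⌋ = $12,162. Book value $52,703.
Year 5: ⌊$52,703 × 150%/8⌋ = $9,881. Book value $42,822.
Year 6: ⌊$42,822 × 150%/8⌋ = $8,029. Book value $34,793.
Year 7: ⌊$34,793 × 150%/8⌋ = $6,523. Book value $28,270.
Year 8 (final): $28,270 − $17,700 = $10,570. Book value $17,700.

$22,674; $18,423; $14,968; $12,162; $9,881; $8,029; $6,523; $10,570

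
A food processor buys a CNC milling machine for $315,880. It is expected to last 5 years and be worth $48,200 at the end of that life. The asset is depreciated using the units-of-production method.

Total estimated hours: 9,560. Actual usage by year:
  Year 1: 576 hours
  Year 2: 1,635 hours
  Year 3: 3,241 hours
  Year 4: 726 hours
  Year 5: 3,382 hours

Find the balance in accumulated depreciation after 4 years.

$172,984

Depreciable base = $315,880 − $48,200 = $267,680.
Rate = $267,680 / 9,560 hours = $28 per hour.
Year 1: 576 × $28 = $16,128. Book value $299,752.
Year 2: 1,635 × $28 = $45,780. Book value $253,972.
Year 3: 3,241 × $28 = $90,748. Book value $163,224.
Year 4: 726 × $28 = $20,328. Book value $142,896.
Accumulated through year 4 = $315,880 − $142,896 = $172,984.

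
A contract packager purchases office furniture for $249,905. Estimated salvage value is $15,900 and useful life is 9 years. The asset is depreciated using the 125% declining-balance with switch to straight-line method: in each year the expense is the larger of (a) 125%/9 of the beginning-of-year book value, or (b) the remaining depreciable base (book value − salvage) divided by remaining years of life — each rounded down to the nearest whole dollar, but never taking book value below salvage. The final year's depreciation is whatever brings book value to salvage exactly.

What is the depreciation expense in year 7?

Depreciable base = $249,905 − $15,900 = $234,005.
Year 1: DB = ⌊$249,905 × 125%/9⌋ = $34,709; SL = ⌊$234,005/9⌋ = $26,000 → take DB $34,709. Book value $215,196.
Year 2: DB = ⌊$215,196 × 125%/9⌋ = $29,888; SL = ⌊$199,296/8⌋ = $24,912 → take DB $29,888. Book value $185,308.
Year 3: DB = ⌊$185,308 × 125%/9⌋ = $25,737; SL = ⌊$169,408/7⌋ = $24,201 → take DB $25,737. Book value $159,571.
Year 4: DB = ⌊$159,571 × 125%/9⌋ = $22,162; SL = ⌊$143,671/6⌋ = $23,945 → take SL $23,945. Book value $135,626.
Year 5: DB = ⌊$135,626 × 125%/9⌋ = $18,836; SL = ⌊$119,726/5⌋ = $23,945 → take SL $23,945. Book value $111,681.
Year 6: DB = ⌊$111,681 × 125%/9⌋ = $15,511; SL = ⌊$95,781/4⌋ = $23,945 → take SL $23,945. Book value $87,736.
Year 7: DB = ⌊$87,736 × 125%/9⌋ = $12,185; SL = ⌊$71,836/3⌋ = $23,945 → take SL $23,945. Book value $63,791.

$23,945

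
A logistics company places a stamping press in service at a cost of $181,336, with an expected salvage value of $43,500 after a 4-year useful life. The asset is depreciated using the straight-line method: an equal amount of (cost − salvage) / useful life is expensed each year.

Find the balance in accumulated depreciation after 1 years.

$34,459

Depreciable base = $181,336 − $43,500 = $137,836.
Annual expense = $137,836 / 4 = $34,459.
End of year 1: book value $146,877.
Accumulated through year 1 = $181,336 − $146,877 = $34,459.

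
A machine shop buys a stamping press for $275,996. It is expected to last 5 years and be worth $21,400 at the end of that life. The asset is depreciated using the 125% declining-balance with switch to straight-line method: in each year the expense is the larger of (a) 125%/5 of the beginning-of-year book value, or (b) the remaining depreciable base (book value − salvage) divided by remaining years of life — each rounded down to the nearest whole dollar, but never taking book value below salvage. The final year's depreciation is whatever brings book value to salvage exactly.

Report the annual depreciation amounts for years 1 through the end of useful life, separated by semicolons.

$68,999; $51,749; $44,616; $44,616; $44,616

Depreciable base = $275,996 − $21,400 = $254,596.
Year 1: DB = ⌊$275,996 × 125%/5⌋ = $68,999; SL = ⌊$254,596/5⌋ = $50,919 → take DB $68,999. Book value $206,997.
Year 2: DB = ⌊$206,997 × 125%/5⌋ = $51,749; SL = ⌊$185,597/4⌋ = $46,399 → take DB $51,749. Book value $155,248.
Year 3: DB = ⌊$155,248 × 125%/5⌋ = $38,812; SL = ⌊$133,848/3⌋ = $44,616 → take SL $44,616. Book value $110,632.
Year 4: DB = ⌊$110,632 × 125%/5⌋ = $27,658; SL = ⌊$89,232/2⌋ = $44,616 → take SL $44,616. Book value $66,016.
Year 5 (final): $66,016 − $21,400 = $44,616. Book value $21,400.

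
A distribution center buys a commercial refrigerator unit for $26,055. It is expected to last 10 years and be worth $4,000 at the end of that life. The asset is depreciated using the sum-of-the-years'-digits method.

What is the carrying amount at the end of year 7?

Depreciable base = $26,055 − $4,000 = $22,055.
Sum of the years' digits = 10+9+8+7+6+5+4+3+2+1 = 55.
Year 1: $22,055 × 10/55 = $4,010. Book value $22,045.
Year 2: $22,055 × 9/55 = $3,609. Book value $18,436.
Year 3: $22,055 × 8/55 = $3,208. Book value $15,228.
Year 4: $22,055 × 7/55 = $2,807. Book value $12,421.
Year 5: $22,055 × 6/55 = $2,406. Book value $10,015.
Year 6: $22,055 × 5/55 = $2,005. Book value $8,010.
Year 7: $22,055 × 4/55 = $1,604. Book value $6,406.

$6,406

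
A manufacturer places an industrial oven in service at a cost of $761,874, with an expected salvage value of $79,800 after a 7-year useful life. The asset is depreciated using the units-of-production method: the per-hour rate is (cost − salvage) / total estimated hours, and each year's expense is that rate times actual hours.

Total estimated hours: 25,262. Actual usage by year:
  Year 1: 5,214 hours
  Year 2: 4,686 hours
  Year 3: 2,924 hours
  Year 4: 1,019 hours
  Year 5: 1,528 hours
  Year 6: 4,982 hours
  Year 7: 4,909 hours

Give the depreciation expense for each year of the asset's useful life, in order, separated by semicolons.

$140,778; $126,522; $78,948; $27,513; $41,256; $134,514; $132,543

Depreciable base = $761,874 − $79,800 = $682,074.
Rate = $682,074 / 25,262 hours = $27 per hour.
Year 1: 5,214 × $27 = $140,778. Book value $621,096.
Year 2: 4,686 × $27 = $126,522. Book value $494,574.
Year 3: 2,924 × $27 = $78,948. Book value $415,626.
Year 4: 1,019 × $27 = $27,513. Book value $388,113.
Year 5: 1,528 × $27 = $41,256. Book value $346,857.
Year 6: 4,982 × $27 = $134,514. Book value $212,343.
Year 7: 4,909 × $27 = $132,543. Book value $79,800.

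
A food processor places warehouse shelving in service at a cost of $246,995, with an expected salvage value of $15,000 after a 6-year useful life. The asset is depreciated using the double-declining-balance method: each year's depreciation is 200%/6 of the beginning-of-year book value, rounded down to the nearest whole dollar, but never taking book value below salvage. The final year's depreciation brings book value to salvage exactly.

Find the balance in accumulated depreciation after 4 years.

$198,205

Depreciable base = $246,995 − $15,000 = $231,995.
Year 1: ⌊$246,995 × 200%/6⌋ = $82,331. Book value $164,664.
Year 2: ⌊$164,664 × 200%/6⌋ = $54,888. Book value $109,776.
Year 3: ⌊$109,776 × 200%/6⌋ = $36,592. Book value $73,184.
Year 4: ⌊$73,184 × 200%/6⌋ = $24,394. Book value $48,790.
Accumulated through year 4 = $246,995 − $48,790 = $198,205.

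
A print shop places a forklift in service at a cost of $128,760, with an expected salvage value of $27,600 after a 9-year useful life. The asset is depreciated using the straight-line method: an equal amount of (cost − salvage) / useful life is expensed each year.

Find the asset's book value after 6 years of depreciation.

Depreciable base = $128,760 − $27,600 = $101,160.
Annual expense = $101,160 / 9 = $11,240.
End of year 1: book value $117,520.
End of year 2: book value $106,280.
End of year 3: book value $95,040.
End of year 4: book value $83,800.
End of year 5: book value $72,560.
End of year 6: book value $61,320.

$61,320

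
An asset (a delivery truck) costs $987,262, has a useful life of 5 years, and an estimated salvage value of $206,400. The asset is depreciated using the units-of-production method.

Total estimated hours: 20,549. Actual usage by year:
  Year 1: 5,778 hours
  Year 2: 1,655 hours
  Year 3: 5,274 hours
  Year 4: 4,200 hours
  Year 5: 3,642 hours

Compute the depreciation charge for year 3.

Depreciable base = $987,262 − $206,400 = $780,862.
Rate = $780,862 / 20,549 hours = $38 per hour.
Year 1: 5,778 × $38 = $219,564. Book value $767,698.
Year 2: 1,655 × $38 = $62,890. Book value $704,808.
Year 3: 5,274 × $38 = $200,412. Book value $504,396.

$200,412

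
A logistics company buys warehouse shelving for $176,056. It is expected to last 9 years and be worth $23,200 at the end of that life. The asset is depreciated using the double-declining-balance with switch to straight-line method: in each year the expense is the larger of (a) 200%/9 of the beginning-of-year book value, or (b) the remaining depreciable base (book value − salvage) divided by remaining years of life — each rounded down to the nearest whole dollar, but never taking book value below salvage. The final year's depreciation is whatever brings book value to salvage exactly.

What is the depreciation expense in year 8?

Depreciable base = $176,056 − $23,200 = $152,856.
Year 1: DB = ⌊$176,056 × 200%/9⌋ = $39,123; SL = ⌊$152,856/9⌋ = $16,984 → take DB $39,123. Book value $136,933.
Year 2: DB = ⌊$136,933 × 200%/9⌋ = $30,429; SL = ⌊$113,733/8⌋ = $14,216 → take DB $30,429. Book value $106,504.
Year 3: DB = ⌊$106,504 × 200%/9⌋ = $23,667; SL = ⌊$83,304/7⌋ = $11,900 → take DB $23,667. Book value $82,837.
Year 4: DB = ⌊$82,837 × 200%/9⌋ = $18,408; SL = ⌊$59,637/6⌋ = $9,939 → take DB $18,408. Book value $64,429.
Year 5: DB = ⌊$64,429 × 200%/9⌋ = $14,317; SL = ⌊$41,229/5⌋ = $8,245 → take DB $14,317. Book value $50,112.
Year 6: DB = ⌊$50,112 × 200%/9⌋ = $11,136; SL = ⌊$26,912/4⌋ = $6,728 → take DB $11,136. Book value $38,976.
Year 7: DB = ⌊$38,976 × 200%/9⌋ = $8,661; SL = ⌊$15,776/3⌋ = $5,258 → take DB $8,661. Book value $30,315.
Year 8: DB = ⌊$30,315 × 200%/9⌋ = $6,736; SL = ⌊$7,115/2⌋ = $3,557 → take DB $6,736. Book value $23,579.

$6,736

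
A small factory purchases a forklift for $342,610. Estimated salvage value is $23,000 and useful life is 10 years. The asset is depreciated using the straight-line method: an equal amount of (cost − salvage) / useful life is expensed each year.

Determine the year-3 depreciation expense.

$31,961

Depreciable base = $342,610 − $23,000 = $319,610.
Annual expense = $319,610 / 10 = $31,961.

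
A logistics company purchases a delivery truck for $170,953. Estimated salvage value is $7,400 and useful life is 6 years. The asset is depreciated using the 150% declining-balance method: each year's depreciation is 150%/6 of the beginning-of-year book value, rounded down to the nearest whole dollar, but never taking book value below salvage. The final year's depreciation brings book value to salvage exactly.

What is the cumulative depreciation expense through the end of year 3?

Depreciable base = $170,953 − $7,400 = $163,553.
Year 1: ⌊$170,953 × 150%/6⌋ = $42,738. Book value $128,215.
Year 2: ⌊$128,215 × 150%/6⌋ = $32,053. Book value $96,162.
Year 3: ⌊$96,162 × 150%/6⌋ = $24,040. Book value $72,122.
Accumulated through year 3 = $170,953 − $72,122 = $98,831.

$98,831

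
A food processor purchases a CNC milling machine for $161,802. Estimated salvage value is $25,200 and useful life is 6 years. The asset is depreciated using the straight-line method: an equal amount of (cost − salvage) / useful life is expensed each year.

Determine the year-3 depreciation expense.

Depreciable base = $161,802 − $25,200 = $136,602.
Annual expense = $136,602 / 6 = $22,767.

$22,767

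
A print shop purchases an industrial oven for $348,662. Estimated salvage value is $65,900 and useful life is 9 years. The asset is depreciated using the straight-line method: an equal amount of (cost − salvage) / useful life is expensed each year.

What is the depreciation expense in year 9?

Depreciable base = $348,662 − $65,900 = $282,762.
Annual expense = $282,762 / 9 = $31,418.

$31,418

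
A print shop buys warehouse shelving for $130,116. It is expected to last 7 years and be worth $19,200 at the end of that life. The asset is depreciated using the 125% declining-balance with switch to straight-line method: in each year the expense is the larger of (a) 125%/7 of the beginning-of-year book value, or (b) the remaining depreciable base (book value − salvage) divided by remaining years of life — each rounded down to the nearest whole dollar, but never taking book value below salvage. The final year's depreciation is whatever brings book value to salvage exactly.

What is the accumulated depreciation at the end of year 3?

Depreciable base = $130,116 − $19,200 = $110,916.
Year 1: DB = ⌊$130,116 × 125%/7⌋ = $23,235; SL = ⌊$110,916/7⌋ = $15,845 → take DB $23,235. Book value $106,881.
Year 2: DB = ⌊$106,881 × 125%/7⌋ = $19,085; SL = ⌊$87,681/6⌋ = $14,613 → take DB $19,085. Book value $87,796.
Year 3: DB = ⌊$87,796 × 125%/7⌋ = $15,677; SL = ⌊$68,596/5⌋ = $13,719 → take DB $15,677. Book value $72,119.
Accumulated through year 3 = $130,116 − $72,119 = $57,997.

$57,997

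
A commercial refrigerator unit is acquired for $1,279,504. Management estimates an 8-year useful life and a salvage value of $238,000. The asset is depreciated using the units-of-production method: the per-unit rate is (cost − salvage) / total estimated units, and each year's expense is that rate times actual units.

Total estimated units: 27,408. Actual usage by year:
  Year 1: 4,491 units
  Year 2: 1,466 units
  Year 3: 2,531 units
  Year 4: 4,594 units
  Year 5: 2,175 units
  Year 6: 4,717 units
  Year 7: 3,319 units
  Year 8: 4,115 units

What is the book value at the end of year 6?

Depreciable base = $1,279,504 − $238,000 = $1,041,504.
Rate = $1,041,504 / 27,408 units = $38 per unit.
Year 1: 4,491 × $38 = $170,658. Book value $1,108,846.
Year 2: 1,466 × $38 = $55,708. Book value $1,053,138.
Year 3: 2,531 × $38 = $96,178. Book value $956,960.
Year 4: 4,594 × $38 = $174,572. Book value $782,388.
Year 5: 2,175 × $38 = $82,650. Book value $699,738.
Year 6: 4,717 × $38 = $179,246. Book value $520,492.

$520,492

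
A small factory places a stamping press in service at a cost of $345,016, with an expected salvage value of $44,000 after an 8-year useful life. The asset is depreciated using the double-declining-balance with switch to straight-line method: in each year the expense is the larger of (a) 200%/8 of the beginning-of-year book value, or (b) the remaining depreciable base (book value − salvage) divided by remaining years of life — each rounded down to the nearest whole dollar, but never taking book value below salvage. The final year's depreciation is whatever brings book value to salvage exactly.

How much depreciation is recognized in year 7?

Depreciable base = $345,016 − $44,000 = $301,016.
Year 1: DB = ⌊$345,016 × 200%/8⌋ = $86,254; SL = ⌊$301,016/8⌋ = $37,627 → take DB $86,254. Book value $258,762.
Year 2: DB = ⌊$258,762 × 200%/8⌋ = $64,690; SL = ⌊$214,762/7⌋ = $30,680 → take DB $64,690. Book value $194,072.
Year 3: DB = ⌊$194,072 × 200%/8⌋ = $48,518; SL = ⌊$150,072/6⌋ = $25,012 → take DB $48,518. Book value $145,554.
Year 4: DB = ⌊$145,554 × 200%/8⌋ = $36,388; SL = ⌊$101,554/5⌋ = $20,310 → take DB $36,388. Book value $109,166.
Year 5: DB = ⌊$109,166 × 200%/8⌋ = $27,291; SL = ⌊$65,166/4⌋ = $16,291 → take DB $27,291. Book value $81,875.
Year 6: DB = ⌊$81,875 × 200%/8⌋ = $20,468; SL = ⌊$37,875/3⌋ = $12,625 → take DB $20,468. Book value $61,407.
Year 7: DB = ⌊$61,407 × 200%/8⌋ = $15,351; SL = ⌊$17,407/2⌋ = $8,703 → take DB $15,351. Book value $46,056.

$15,351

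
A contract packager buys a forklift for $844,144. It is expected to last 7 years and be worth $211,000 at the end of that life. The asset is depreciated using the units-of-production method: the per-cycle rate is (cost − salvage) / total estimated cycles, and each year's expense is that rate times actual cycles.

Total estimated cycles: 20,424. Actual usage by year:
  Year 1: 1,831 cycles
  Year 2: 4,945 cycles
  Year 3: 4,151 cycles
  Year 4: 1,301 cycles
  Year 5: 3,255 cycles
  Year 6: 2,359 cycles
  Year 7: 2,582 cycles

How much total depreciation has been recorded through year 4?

$379,068

Depreciable base = $844,144 − $211,000 = $633,144.
Rate = $633,144 / 20,424 cycles = $31 per cycle.
Year 1: 1,831 × $31 = $56,761. Book value $787,383.
Year 2: 4,945 × $31 = $153,295. Book value $634,088.
Year 3: 4,151 × $31 = $128,681. Book value $505,407.
Year 4: 1,301 × $31 = $40,331. Book value $465,076.
Accumulated through year 4 = $844,144 − $465,076 = $379,068.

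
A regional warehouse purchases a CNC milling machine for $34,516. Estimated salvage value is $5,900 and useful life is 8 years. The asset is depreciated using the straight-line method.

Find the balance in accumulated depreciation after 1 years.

$3,577

Depreciable base = $34,516 − $5,900 = $28,616.
Annual expense = $28,616 / 8 = $3,577.
End of year 1: book value $30,939.
Accumulated through year 1 = $34,516 − $30,939 = $3,577.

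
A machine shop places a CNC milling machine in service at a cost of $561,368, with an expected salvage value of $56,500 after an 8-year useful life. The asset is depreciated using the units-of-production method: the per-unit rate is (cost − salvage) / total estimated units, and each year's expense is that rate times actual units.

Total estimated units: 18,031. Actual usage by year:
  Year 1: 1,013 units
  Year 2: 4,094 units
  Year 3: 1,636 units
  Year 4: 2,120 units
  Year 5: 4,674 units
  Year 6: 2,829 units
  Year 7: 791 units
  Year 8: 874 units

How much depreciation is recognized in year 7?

Depreciable base = $561,368 − $56,500 = $504,868.
Rate = $504,868 / 18,031 units = $28 per unit.
Year 1: 1,013 × $28 = $28,364. Book value $533,004.
Year 2: 4,094 × $28 = $114,632. Book value $418,372.
Year 3: 1,636 × $28 = $45,808. Book value $372,564.
Year 4: 2,120 × $28 = $59,360. Book value $313,204.
Year 5: 4,674 × $28 = $130,872. Book value $182,332.
Year 6: 2,829 × $28 = $79,212. Book value $103,120.
Year 7: 791 × $28 = $22,148. Book value $80,972.

$22,148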